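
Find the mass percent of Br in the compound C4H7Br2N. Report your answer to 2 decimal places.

Molar mass = 4(12.01) + 7(1.008) + 2(79.90) + 1(14.01) = 228.906 g/mol
Mass of Br per mole = 2 × 79.90 = 159.800 g
% Br = 159.800 / 228.906 × 100 = 69.81%

69.81%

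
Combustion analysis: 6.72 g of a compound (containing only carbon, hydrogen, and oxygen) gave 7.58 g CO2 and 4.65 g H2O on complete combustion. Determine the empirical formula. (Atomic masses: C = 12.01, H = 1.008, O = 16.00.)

C2H6O3

mol C = 7.58 / 44.01 = 0.1722; mass C = 0.1722 × 12.01 = 2.069 g
mol H = 2 × (4.65 / 18.02) = 0.5161; mass H = 0.5161 × 1.008 = 0.5202 g
mass O = 6.72 − (2.589) = 4.131 g → mol O = 0.2582
Ratios (÷ 0.1722): C 1.000, H 2.996, O 1.499
Scaling by 2: C 2.00, H 5.99, O 3.00 → C2H6O3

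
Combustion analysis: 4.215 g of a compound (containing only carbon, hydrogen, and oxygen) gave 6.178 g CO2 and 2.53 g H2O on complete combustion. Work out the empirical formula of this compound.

mol C = 6.178 / 44.01 = 0.1404; mass C = 0.1404 × 12.01 = 1.686 g
mol H = 2 × (2.53 / 18.02) = 0.2808; mass H = 0.2808 × 1.008 = 0.2830 g
mass O = 4.215 − (1.969) = 2.246 g → mol O = 0.1404
Ratios (÷ 0.1404): C 1.000, H 2.000, O 1.000
≈ 1:2:1 → CH2O

CH2O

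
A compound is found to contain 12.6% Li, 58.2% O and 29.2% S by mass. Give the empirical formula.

Assume 100 g: 12.6 g Li, 58.2 g O, 29.2 g S.
Li: 12.6 g ÷ 6.94 g/mol = 1.816 mol
O: 58.2 g ÷ 16.00 g/mol = 3.638 mol
S: 29.2 g ÷ 32.07 g/mol = 0.9105 mol
Ratios (÷ 0.9105): Li 1.994, O 3.995, S 1.000
Ratio ≈ 2:4:1, so the empirical formula is Li2O4S

Li2O4S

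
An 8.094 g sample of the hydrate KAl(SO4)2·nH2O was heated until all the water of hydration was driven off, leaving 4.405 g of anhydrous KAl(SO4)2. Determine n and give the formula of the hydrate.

KAl(SO4)2·12H2O

Mass of water lost = 8.094 − 4.405 = 3.689 g → 3.689 / 18.02 = 0.2047 mol H2O
Molar mass of KAl(SO4)2 = 258.22 g/mol → mol KAl(SO4)2 = 4.405 / 258.22 = 0.01706
n = 0.2047 / 0.01706 = 12.00 ≈ 12 → KAl(SO4)2·12H2O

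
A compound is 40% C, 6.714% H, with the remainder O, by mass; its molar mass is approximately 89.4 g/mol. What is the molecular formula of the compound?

C3H6O3

Assume 100 g: 40 g C, 6.714 g H, 53.286 g O.
n(C) = 40/12.01 = 3.331, n(H) = 6.714/1.008 = 6.661, n(O) = 53.286/16.00 = 3.33
Divide by the smallest (3.33 mol O): C 1.000, H 2.000, O 1.000
→ CH2O
Empirical-formula mass = 30.03 g/mol
n = 89.4 / 30.03 = 2.98 ≈ 3
Molecular formula = (CH2O)×3 = C3H6O3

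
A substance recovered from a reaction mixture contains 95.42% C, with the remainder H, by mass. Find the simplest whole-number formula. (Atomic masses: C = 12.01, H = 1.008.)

Assume 100 g: 95.42 g C, 4.58 g H.
C: 95.42 g ÷ 12.01 g/mol = 7.945 mol
H: 4.58 g ÷ 1.008 g/mol = 4.544 mol
Divide by the smallest (4.544 mol H): C 1.749, H 1.000
×4: C 6.99, H 4.00 → C7H4

C7H4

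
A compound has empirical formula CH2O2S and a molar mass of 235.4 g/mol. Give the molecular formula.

C3H6O6S3

Empirical-formula mass = 78.10 g/mol
n = 235.4 / 78.10 = 3.01 ≈ 3
Molecular formula = (CH2O2S)3 = C3H6O6S3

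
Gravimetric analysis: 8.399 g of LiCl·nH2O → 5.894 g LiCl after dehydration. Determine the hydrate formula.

LiCl·H2O

Mass of water lost = 8.399 − 5.894 = 2.505 g → 2.505 / 18.02 = 0.139 mol H2O
Molar mass of LiCl = 42.39 g/mol → mol LiCl = 5.894 / 42.39 = 0.139
n = 0.139 / 0.139 = 1.00 ≈ 1 → LiCl·H2O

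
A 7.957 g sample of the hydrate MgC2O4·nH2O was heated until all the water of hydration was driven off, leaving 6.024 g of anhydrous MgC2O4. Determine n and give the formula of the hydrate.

Mass of water lost = 7.957 − 6.024 = 1.933 g → 1.933 / 18.02 = 0.1073 mol H2O
Molar mass of MgC2O4 = 112.33 g/mol → mol MgC2O4 = 6.024 / 112.33 = 0.05363
n = 0.1073 / 0.05363 = 2.00 ≈ 2 → MgC2O4·2H2O

MgC2O4·2H2O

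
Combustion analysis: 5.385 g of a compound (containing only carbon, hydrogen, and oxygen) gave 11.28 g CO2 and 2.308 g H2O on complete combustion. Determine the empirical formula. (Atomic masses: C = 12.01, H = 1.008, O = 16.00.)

C2H2O

mol C = 11.28 / 44.01 = 0.2563; mass C = 0.2563 × 12.01 = 3.078 g
mol H = 2 × (2.308 / 18.02) = 0.2562; mass H = 0.2562 × 1.008 = 0.2582 g
mass O = 5.385 − (3.336) = 2.049 g → mol O = 0.1280
Divide by the smallest (0.128 mol O): C 2.002, H 2.001, O 1.000
→ C2H2O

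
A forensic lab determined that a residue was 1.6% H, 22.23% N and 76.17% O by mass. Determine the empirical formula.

HNO3

Assume 100 g: 1.6 g H, 22.23 g N, 76.17 g O.
Moles — H: 1.6 / 1.008 = 1.587 mol; N: 22.23 / 14.01 = 1.587 mol; O: 76.17 / 16.00 = 4.761 mol
Divide by the smallest (1.587 mol N): H 1.000, N 1.000, O 3.000
≈ 1:1:3 → HNO3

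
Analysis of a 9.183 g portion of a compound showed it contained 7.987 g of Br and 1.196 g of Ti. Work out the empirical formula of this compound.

Br4Ti

Br: 7.987 g ÷ 79.90 g/mol = 0.09996 mol
Ti: 1.196 g ÷ 47.87 g/mol = 0.02498 mol
Smallest is Ti at 0.02498 mol; normalising gives Br 4.001, Ti 1.000
Ratio ≈ 4:1, so the empirical formula is Br4Ti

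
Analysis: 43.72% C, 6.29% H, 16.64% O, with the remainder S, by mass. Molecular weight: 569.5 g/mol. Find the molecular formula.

C21H36O6S6

Assume 100 g: 43.72 g C, 6.29 g H, 16.64 g O, 33.35 g S.
Moles — C: 43.72 / 12.01 = 3.64 mol; H: 6.29 / 1.008 = 6.24 mol; O: 16.64 / 16.00 = 1.04 mol; S: 33.35 / 32.07 = 1.04 mol
Smallest is S at 1.04 mol; normalising gives C 3.501, H 6.001, O 1.000, S 1.000
Multiply by 2: C 7.00, H 12.00, O 2.00, S 2.00 → C7H12O2S2
Empirical-formula mass = 192.31 g/mol
n = 569.5 / 192.31 = 2.96 ≈ 3
Molecular formula = (C7H12O2S2)×3 = C21H36O6S6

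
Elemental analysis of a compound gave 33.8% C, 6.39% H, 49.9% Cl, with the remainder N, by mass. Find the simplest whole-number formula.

Assume 100 g: 33.8 g C, 6.39 g H, 49.9 g Cl, 9.91 g N.
n(C) = 33.8/12.01 = 2.814, n(H) = 6.39/1.008 = 6.339, n(Cl) = 49.9/35.45 = 1.408, n(N) = 9.91/14.01 = 0.7074
Divide by the smallest (0.7074 mol N): C 3.979, H 8.962, Cl 1.990, N 1.000
Ratio ≈ 4:9:2:1, so the empirical formula is C4H9Cl2N

C4H9Cl2N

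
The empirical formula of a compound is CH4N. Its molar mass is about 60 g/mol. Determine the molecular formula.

Empirical-formula mass = 30.05 g/mol
n = 60 / 30.05 = 2.00 ≈ 2
Molecular formula = (CH4N)2 = C2H8N2

C2H8N2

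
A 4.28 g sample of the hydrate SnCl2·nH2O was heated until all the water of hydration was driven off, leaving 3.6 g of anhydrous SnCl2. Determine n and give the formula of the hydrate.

SnCl2·2H2O

Mass of water lost = 4.28 − 3.6 = 0.68 g → 0.68 / 18.02 = 0.03774 mol H2O
Molar mass of SnCl2 = 189.61 g/mol → mol SnCl2 = 3.6 / 189.61 = 0.01899
n = 0.03774 / 0.01899 = 1.99 ≈ 2 → SnCl2·2H2O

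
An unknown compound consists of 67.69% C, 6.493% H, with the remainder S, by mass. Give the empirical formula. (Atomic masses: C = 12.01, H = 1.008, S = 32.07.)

C7H8S

Assume 100 g: 67.69 g C, 6.493 g H, 25.817 g S.
C: 67.69 g ÷ 12.01 g/mol = 5.636 mol
H: 6.493 g ÷ 1.008 g/mol = 6.441 mol
S: 25.817 g ÷ 32.07 g/mol = 0.805 mol
Ratios (÷ 0.805): C 7.001, H 8.002, S 1.000
→ C7H8S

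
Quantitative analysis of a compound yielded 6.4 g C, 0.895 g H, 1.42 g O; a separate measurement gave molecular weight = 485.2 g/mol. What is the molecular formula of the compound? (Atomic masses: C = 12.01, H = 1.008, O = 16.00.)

Moles — C: 6.4 / 12.01 = 0.5329 mol; H: 0.895 / 1.008 = 0.8879 mol; O: 1.42 / 16.00 = 0.08875 mol
Ratios (÷ 0.08875): C 6.004, H 10.004, O 1.000
Ratio ≈ 6:10:1, so the empirical formula is C6H10O
Empirical-formula mass = 98.14 g/mol
n = 485.2 / 98.14 = 4.94 ≈ 5
Molecular formula = (C6H10O)×5 = C30H50O5

C30H50O5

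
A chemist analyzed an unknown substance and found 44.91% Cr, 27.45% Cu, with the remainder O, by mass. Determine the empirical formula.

Assume 100 g: 44.91 g Cr, 27.45 g Cu, 27.64 g O.
Cr: 44.91 g ÷ 52.00 g/mol = 0.8637 mol
Cu: 27.45 g ÷ 63.55 g/mol = 0.4319 mol
O: 27.64 g ÷ 16.00 g/mol = 1.728 mol
Smallest is Cu at 0.4319 mol; normalising gives Cr 1.999, Cu 1.000, O 3.999
≈ 2:1:4 → Cr2CuO4

Cr2CuO4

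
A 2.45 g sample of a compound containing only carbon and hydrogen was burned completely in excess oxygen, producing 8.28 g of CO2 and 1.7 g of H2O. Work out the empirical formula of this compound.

mol C = 8.28 / 44.01 = 0.1881; mass C = 0.1881 × 12.01 = 2.260 g
mol H = 2 × (1.7 / 18.02) = 0.1887; mass H = 0.1887 × 1.008 = 0.1902 g
Divide by the smallest (0.1881 mol C): C 1.000, H 1.003
Ratio ≈ 1:1, so the empirical formula is CH

CH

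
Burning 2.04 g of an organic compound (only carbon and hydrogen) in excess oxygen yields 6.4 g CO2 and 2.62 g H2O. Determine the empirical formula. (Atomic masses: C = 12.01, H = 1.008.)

mol C = 6.4 / 44.01 = 0.1454; mass C = 0.1454 × 12.01 = 1.747 g
mol H = 2 × (2.62 / 18.02) = 0.2908; mass H = 0.2908 × 1.008 = 0.2931 g
Divide by the smallest (0.1454 mol C): C 1.000, H 2.000
Ratio ≈ 1:2, so the empirical formula is CH2

CH2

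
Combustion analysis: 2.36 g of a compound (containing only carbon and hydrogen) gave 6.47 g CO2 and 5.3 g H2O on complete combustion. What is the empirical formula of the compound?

mol C = 6.47 / 44.01 = 0.1470; mass C = 0.1470 × 12.01 = 1.766 g
mol H = 2 × (5.3 / 18.02) = 0.5882; mass H = 0.5882 × 1.008 = 0.5929 g
Divide by the smallest (0.147 mol C): C 1.000, H 4.001
Ratio ≈ 1:4, so the empirical formula is CH4

CH4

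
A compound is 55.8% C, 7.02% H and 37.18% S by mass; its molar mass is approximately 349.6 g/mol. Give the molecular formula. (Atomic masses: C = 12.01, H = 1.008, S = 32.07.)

Assume 100 g: 55.8 g C, 7.02 g H, 37.18 g S.
C: 55.8 g ÷ 12.01 g/mol = 4.646 mol
H: 7.02 g ÷ 1.008 g/mol = 6.964 mol
S: 37.18 g ÷ 32.07 g/mol = 1.159 mol
Smallest is S at 1.159 mol; normalising gives C 4.008, H 6.007, S 1.000
≈ 4:6:1 → C4H6S
Empirical-formula mass = 86.16 g/mol
n = 349.6 / 86.16 = 4.06 ≈ 4
Molecular formula = (C4H6S)×4 = C16H24S4

C16H24S4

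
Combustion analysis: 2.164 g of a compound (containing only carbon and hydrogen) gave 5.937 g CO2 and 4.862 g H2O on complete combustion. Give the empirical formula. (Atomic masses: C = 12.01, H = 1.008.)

CH4

mol C = 5.937 / 44.01 = 0.1349; mass C = 0.1349 × 12.01 = 1.620 g
mol H = 2 × (4.862 / 18.02) = 0.5396; mass H = 0.5396 × 1.008 = 0.5439 g
Ratios (÷ 0.1349): C 1.000, H 4.000
≈ 1:4 → CH4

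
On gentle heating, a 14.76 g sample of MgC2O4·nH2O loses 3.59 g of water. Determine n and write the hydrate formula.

Mass of anhydrous MgC2O4 = 14.76 − 3.59 = 11.17 g
mol H2O = 3.59 / 18.02 = 0.1992
Molar mass of MgC2O4 = 112.33 g/mol → mol MgC2O4 = 11.17 / 112.33 = 0.09944
n = 0.1992 / 0.09944 = 2.00 ≈ 2 → MgC2O4·2H2O

MgC2O4·2H2O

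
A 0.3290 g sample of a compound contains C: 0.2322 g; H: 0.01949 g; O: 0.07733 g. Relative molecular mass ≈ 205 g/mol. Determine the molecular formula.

C: 0.2322 g ÷ 12.01 g/mol = 0.01933 mol
H: 0.01949 g ÷ 1.008 g/mol = 0.01934 mol
O: 0.07733 g ÷ 16.00 g/mol = 0.004833 mol
Divide by the smallest (0.004833 mol O): C 4.000, H 4.001, O 1.000
→ C4H4O
Empirical-formula mass = 68.07 g/mol
n = 205 / 68.07 = 3.01 ≈ 3
Molecular formula = (C4H4O)×3 = C12H12O3

C12H12O3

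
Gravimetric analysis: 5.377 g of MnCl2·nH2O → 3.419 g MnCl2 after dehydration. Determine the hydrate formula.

Mass of water lost = 5.377 − 3.419 = 1.958 g → 1.958 / 18.02 = 0.1087 mol H2O
Molar mass of MnCl2 = 125.84 g/mol → mol MnCl2 = 3.419 / 125.84 = 0.02717
n = 0.1087 / 0.02717 = 4.00 ≈ 4 → MnCl2·4H2O

MnCl2·4H2O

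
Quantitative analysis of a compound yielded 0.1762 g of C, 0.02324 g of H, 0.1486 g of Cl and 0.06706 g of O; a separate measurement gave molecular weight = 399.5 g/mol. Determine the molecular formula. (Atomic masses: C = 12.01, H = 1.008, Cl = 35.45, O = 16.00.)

n(C) = 0.1762/12.01 = 0.01467, n(H) = 0.02324/1.008 = 0.02306, n(Cl) = 0.1486/35.45 = 0.004192, n(O) = 0.06706/16.00 = 0.004191
Smallest is O at 0.004191 mol; normalising gives C 3.500, H 5.501, Cl 1.000, O 1.000
×2: C 7.00, H 11.00, Cl 2.00, O 2.00 → C7H11Cl2O2
Empirical-formula mass = 198.06 g/mol
n = 399.5 / 198.06 = 2.02 ≈ 2
Molecular formula = (C7H11Cl2O2)×2 = C14H22Cl4O4

C14H22Cl4O4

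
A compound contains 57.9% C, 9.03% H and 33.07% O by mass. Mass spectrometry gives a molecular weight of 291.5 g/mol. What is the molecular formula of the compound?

C14H26O6

Assume 100 g: 57.9 g C, 9.03 g H, 33.07 g O.
n(C) = 57.9/12.01 = 4.821, n(H) = 9.03/1.008 = 8.958, n(O) = 33.07/16.00 = 2.067
Smallest is O at 2.067 mol; normalising gives C 2.332, H 4.334, O 1.000
Scaling by 3: C 7.00, H 13.00, O 3.00 → C7H13O3
Empirical-formula mass = 145.17 g/mol
n = 291.5 / 145.17 = 2.01 ≈ 2
Molecular formula = (C7H13O3)×2 = C14H26O6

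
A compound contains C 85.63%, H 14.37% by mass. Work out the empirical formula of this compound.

CH2

Assume 100 g: 85.63 g C, 14.37 g H.
n(C) = 85.63/12.01 = 7.13, n(H) = 14.37/1.008 = 14.26
Smallest is C at 7.13 mol; normalising gives C 1.000, H 1.999
→ CH2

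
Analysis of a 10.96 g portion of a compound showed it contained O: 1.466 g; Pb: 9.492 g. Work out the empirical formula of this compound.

O2Pb

n(O) = 1.466/16.00 = 0.09162, n(Pb) = 9.492/207.2 = 0.04581
Ratios (÷ 0.04581): O 2.000, Pb 1.000
Ratio ≈ 2:1, so the empirical formula is O2Pb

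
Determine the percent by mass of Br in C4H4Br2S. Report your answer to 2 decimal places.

Molar mass = 4(12.01) + 4(1.008) + 2(79.90) + 1(32.07) = 243.942 g/mol
Mass of Br per mole = 2 × 79.90 = 159.800 g
% Br = 159.800 / 243.942 × 100 = 65.51%

65.51%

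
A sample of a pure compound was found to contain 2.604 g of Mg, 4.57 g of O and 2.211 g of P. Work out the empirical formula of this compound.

Mg3O8P2

Mg: 2.604 g ÷ 24.31 g/mol = 0.1071 mol
O: 4.57 g ÷ 16.00 g/mol = 0.2856 mol
P: 2.211 g ÷ 30.97 g/mol = 0.07139 mol
Divide by the smallest (0.07139 mol P): Mg 1.500, O 4.001, P 1.000
Multiply by 2: Mg 3.00, O 8.00, P 2.00 → Mg3O8P2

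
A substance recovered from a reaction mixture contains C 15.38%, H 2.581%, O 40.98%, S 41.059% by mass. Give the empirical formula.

Assume 100 g: 15.38 g C, 2.581 g H, 40.98 g O, 41.059 g S.
n(C) = 15.38/12.01 = 1.281, n(H) = 2.581/1.008 = 2.561, n(O) = 40.98/16.00 = 2.561, n(S) = 41.059/32.07 = 1.28
Smallest is S at 1.28 mol; normalising gives C 1.000, H 2.000, O 2.001, S 1.000
→ CH2O2S

CH2O2S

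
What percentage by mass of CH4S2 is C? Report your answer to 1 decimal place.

Molar mass = 1(12.01) + 4(1.008) + 2(32.07) = 80.182 g/mol
Mass of C per mole = 1 × 12.01 = 12.010 g
% C = 12.010 / 80.182 × 100 = 15.0%

15.0%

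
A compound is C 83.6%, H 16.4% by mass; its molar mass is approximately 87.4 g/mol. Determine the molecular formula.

C6H14

Assume 100 g: 83.6 g C, 16.4 g H.
n(C) = 83.6/12.01 = 6.961, n(H) = 16.4/1.008 = 16.27
Ratios (÷ 6.961): C 1.000, H 2.337
×3: C 3.00, H 7.01 → C3H7
Empirical-formula mass = 43.09 g/mol
n = 87.4 / 43.09 = 2.03 ≈ 2
Molecular formula = (C3H7)×2 = C6H14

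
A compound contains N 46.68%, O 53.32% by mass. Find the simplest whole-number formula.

Assume 100 g: 46.68 g N, 53.32 g O.
n(N) = 46.68/14.01 = 3.332, n(O) = 53.32/16.00 = 3.333
Divide by the smallest (3.332 mol N): N 1.000, O 1.000
→ NO

NO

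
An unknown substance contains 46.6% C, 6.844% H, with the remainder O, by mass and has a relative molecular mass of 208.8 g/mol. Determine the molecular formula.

Assume 100 g: 46.6 g C, 6.844 g H, 46.556 g O.
C: 46.6 g ÷ 12.01 g/mol = 3.88 mol
H: 6.844 g ÷ 1.008 g/mol = 6.79 mol
O: 46.556 g ÷ 16.00 g/mol = 2.91 mol
Ratios (÷ 2.91): C 1.333, H 2.333, O 1.000
Multiply by 3: C 4.00, H 7.00, O 3.00 → C4H7O3
Empirical-formula mass = 103.10 g/mol
n = 208.8 / 103.10 = 2.03 ≈ 2
Molecular formula = (C4H7O3)×2 = C8H14O6

C8H14O6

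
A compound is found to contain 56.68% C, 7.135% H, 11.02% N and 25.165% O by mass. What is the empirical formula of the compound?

Assume 100 g: 56.68 g C, 7.135 g H, 11.02 g N, 25.165 g O.
Moles — C: 56.68 / 12.01 = 4.719 mol; H: 7.135 / 1.008 = 7.078 mol; N: 11.02 / 14.01 = 0.7866 mol; O: 25.165 / 16.00 = 1.573 mol
Smallest is N at 0.7866 mol; normalising gives C 6.000, H 8.999, N 1.000, O 2.000
→ C6H9NO2

C6H9NO2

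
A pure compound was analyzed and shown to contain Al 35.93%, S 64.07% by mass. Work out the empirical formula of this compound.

Assume 100 g: 35.93 g Al, 64.07 g S.
n(Al) = 35.93/26.98 = 1.332, n(S) = 64.07/32.07 = 1.998
Divide by the smallest (1.332 mol Al): Al 1.000, S 1.500
×2: Al 2.00, S 3.00 → Al2S3

Al2S3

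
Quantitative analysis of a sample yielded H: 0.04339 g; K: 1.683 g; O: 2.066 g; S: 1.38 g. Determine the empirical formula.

Moles — H: 0.04339 / 1.008 = 0.04305 mol; K: 1.683 / 39.10 = 0.04304 mol; O: 2.066 / 16.00 = 0.1291 mol; S: 1.38 / 32.07 = 0.04303 mol
Smallest is S at 0.04303 mol; normalising gives H 1.000, K 1.000, O 3.001, S 1.000
Ratio ≈ 1:1:3:1, so the empirical formula is HKO3S

HKO3S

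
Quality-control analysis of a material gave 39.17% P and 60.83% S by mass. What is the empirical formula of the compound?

Assume 100 g: 39.17 g P, 60.83 g S.
Moles — P: 39.17 / 30.97 = 1.265 mol; S: 60.83 / 32.07 = 1.897 mol
Ratios (÷ 1.265): P 1.000, S 1.500
×2: P 2.00, S 3.00 → P2S3

P2S3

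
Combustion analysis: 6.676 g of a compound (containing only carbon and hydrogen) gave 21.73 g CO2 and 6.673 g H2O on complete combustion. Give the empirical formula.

mol C = 21.73 / 44.01 = 0.4938; mass C = 0.4938 × 12.01 = 5.930 g
mol H = 2 × (6.673 / 18.02) = 0.7406; mass H = 0.7406 × 1.008 = 0.7465 g
Smallest is C at 0.4938 mol; normalising gives C 1.000, H 1.500
×2: C 2.00, H 3.00 → C2H3

C2H3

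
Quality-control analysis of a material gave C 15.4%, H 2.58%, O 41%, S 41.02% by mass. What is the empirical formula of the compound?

CH2O2S

Assume 100 g: 15.4 g C, 2.58 g H, 41 g O, 41.02 g S.
n(C) = 15.4/12.01 = 1.282, n(H) = 2.58/1.008 = 2.56, n(O) = 41/16.00 = 2.562, n(S) = 41.02/32.07 = 1.279
Divide by the smallest (1.279 mol S): C 1.002, H 2.001, O 2.003, S 1.000
≈ 1:2:2:1 → CH2O2S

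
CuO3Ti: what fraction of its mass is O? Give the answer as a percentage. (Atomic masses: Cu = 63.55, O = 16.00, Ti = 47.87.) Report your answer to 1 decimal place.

Molar mass = 1(63.55) + 3(16.00) + 1(47.87) = 159.420 g/mol
Mass of O per mole = 3 × 16.00 = 48.000 g
% O = 48.000 / 159.420 × 100 = 30.1%

30.1%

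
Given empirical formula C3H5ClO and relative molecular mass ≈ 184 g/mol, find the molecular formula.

C6H10Cl2O2

Empirical-formula mass = 92.52 g/mol
n = 184 / 92.52 = 1.99 ≈ 2
Molecular formula = (C3H5ClO)2 = C6H10Cl2O2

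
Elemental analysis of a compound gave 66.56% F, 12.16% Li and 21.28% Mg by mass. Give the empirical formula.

Assume 100 g: 66.56 g F, 12.16 g Li, 21.28 g Mg.
F: 66.56 g ÷ 19.00 g/mol = 3.503 mol
Li: 12.16 g ÷ 6.94 g/mol = 1.752 mol
Mg: 21.28 g ÷ 24.31 g/mol = 0.8754 mol
Divide by the smallest (0.8754 mol Mg): F 4.002, Li 2.002, Mg 1.000
→ F4Li2Mg

F4Li2Mg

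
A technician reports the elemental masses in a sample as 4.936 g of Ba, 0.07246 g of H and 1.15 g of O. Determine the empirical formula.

BaH2O2

Moles — Ba: 4.936 / 137.33 = 0.03594 mol; H: 0.07246 / 1.008 = 0.07188 mol; O: 1.15 / 16.00 = 0.07187 mol
Divide by the smallest (0.03594 mol Ba): Ba 1.000, H 2.000, O 2.000
≈ 1:2:2 → BaH2O2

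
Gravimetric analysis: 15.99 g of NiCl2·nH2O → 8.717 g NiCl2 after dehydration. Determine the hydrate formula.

Mass of water lost = 15.99 − 8.717 = 7.273 g → 7.273 / 18.02 = 0.4036 mol H2O
Molar mass of NiCl2 = 129.59 g/mol → mol NiCl2 = 8.717 / 129.59 = 0.06727
n = 0.4036 / 0.06727 = 6.00 ≈ 6 → NiCl2·6H2O

NiCl2·6H2O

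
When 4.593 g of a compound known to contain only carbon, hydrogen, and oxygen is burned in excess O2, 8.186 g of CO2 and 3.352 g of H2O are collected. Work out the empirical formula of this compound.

C3H6O2

mol C = 8.186 / 44.01 = 0.1860; mass C = 0.1860 × 12.01 = 2.234 g
mol H = 2 × (3.352 / 18.02) = 0.3720; mass H = 0.3720 × 1.008 = 0.3750 g
mass O = 4.593 − (2.609) = 1.984 g → mol O = 0.1240
Smallest is O at 0.124 mol; normalising gives C 1.500, H 3.000, O 1.000
Multiply by 2: C 3.00, H 6.00, O 2.00 → C3H6O2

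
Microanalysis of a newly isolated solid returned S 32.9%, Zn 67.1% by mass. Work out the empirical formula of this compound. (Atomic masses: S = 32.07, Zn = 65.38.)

SZn

Assume 100 g: 32.9 g S, 67.1 g Zn.
S: 32.9 g ÷ 32.07 g/mol = 1.026 mol
Zn: 67.1 g ÷ 65.38 g/mol = 1.026 mol
Divide by the smallest (1.026 mol S): S 1.000, Zn 1.000
≈ 1:1 → SZn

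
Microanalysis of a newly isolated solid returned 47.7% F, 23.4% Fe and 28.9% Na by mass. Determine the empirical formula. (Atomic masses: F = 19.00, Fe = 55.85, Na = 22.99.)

F6FeNa3

Assume 100 g: 47.7 g F, 23.4 g Fe, 28.9 g Na.
Moles — F: 47.7 / 19.00 = 2.511 mol; Fe: 23.4 / 55.85 = 0.419 mol; Na: 28.9 / 22.99 = 1.257 mol
Divide by the smallest (0.419 mol Fe): F 5.992, Fe 1.000, Na 3.000
Ratio ≈ 6:1:3, so the empirical formula is F6FeNa3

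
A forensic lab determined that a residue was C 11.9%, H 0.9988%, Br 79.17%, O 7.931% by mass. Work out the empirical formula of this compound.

C2H2Br2O

Assume 100 g: 11.9 g C, 0.9988 g H, 79.17 g Br, 7.931 g O.
n(C) = 11.9/12.01 = 0.9908, n(H) = 0.9988/1.008 = 0.9909, n(Br) = 79.17/79.90 = 0.9909, n(O) = 7.931/16.00 = 0.4957
Divide by the smallest (0.4957 mol O): C 1.999, H 1.999, Br 1.999, O 1.000
→ C2H2Br2O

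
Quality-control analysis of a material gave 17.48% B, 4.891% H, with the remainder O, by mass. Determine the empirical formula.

Assume 100 g: 17.48 g B, 4.891 g H, 77.629 g O.
B: 17.48 g ÷ 10.81 g/mol = 1.617 mol
H: 4.891 g ÷ 1.008 g/mol = 4.852 mol
O: 77.629 g ÷ 16.00 g/mol = 4.852 mol
Ratios (÷ 1.617): B 1.000, H 3.001, O 3.000
≈ 1:3:3 → BH3O3

BH3O3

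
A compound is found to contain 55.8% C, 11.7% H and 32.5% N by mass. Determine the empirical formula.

Assume 100 g: 55.8 g C, 11.7 g H, 32.5 g N.
n(C) = 55.8/12.01 = 4.646, n(H) = 11.7/1.008 = 11.61, n(N) = 32.5/14.01 = 2.32
Smallest is N at 2.32 mol; normalising gives C 2.003, H 5.004, N 1.000
≈ 2:5:1 → C2H5N

C2H5N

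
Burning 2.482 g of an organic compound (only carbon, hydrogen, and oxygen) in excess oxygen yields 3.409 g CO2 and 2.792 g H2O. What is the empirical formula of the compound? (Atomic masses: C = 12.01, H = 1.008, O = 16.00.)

mol C = 3.409 / 44.01 = 0.07746; mass C = 0.07746 × 12.01 = 0.9303 g
mol H = 2 × (2.792 / 18.02) = 0.3099; mass H = 0.3099 × 1.008 = 0.3124 g
mass O = 2.482 − (1.243) = 1.239 g → mol O = 0.07746
Divide by the smallest (0.07746 mol O): C 1.000, H 4.001, O 1.000
→ CH4O

CH4O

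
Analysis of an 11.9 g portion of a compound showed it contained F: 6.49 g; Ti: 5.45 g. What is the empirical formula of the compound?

F: 6.49 g ÷ 19.00 g/mol = 0.3416 mol
Ti: 5.45 g ÷ 47.87 g/mol = 0.1139 mol
Smallest is Ti at 0.1139 mol; normalising gives F 3.000, Ti 1.000
→ F3Ti

F3Ti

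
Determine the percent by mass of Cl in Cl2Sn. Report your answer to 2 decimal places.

Molar mass = 2(35.45) + 1(118.71) = 189.610 g/mol
Mass of Cl per mole = 2 × 35.45 = 70.900 g
% Cl = 70.900 / 189.610 × 100 = 37.39%

37.39%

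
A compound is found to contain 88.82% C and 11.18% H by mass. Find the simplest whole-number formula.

Assume 100 g: 88.82 g C, 11.18 g H.
Moles — C: 88.82 / 12.01 = 7.396 mol; H: 11.18 / 1.008 = 11.09 mol
Divide by the smallest (7.396 mol C): C 1.000, H 1.500
Multiply by 2: C 2.00, H 3.00 → C2H3

C2H3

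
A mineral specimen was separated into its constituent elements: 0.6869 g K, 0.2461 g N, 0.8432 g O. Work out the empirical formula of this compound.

K: 0.6869 g ÷ 39.10 g/mol = 0.01757 mol
N: 0.2461 g ÷ 14.01 g/mol = 0.01757 mol
O: 0.8432 g ÷ 16.00 g/mol = 0.0527 mol
Ratios (÷ 0.01757): K 1.000, N 1.000, O 3.000
→ KNO3

KNO3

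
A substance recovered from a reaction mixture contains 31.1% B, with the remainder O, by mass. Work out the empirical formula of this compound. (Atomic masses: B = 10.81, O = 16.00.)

Assume 100 g: 31.1 g B, 68.9 g O.
B: 31.1 g ÷ 10.81 g/mol = 2.877 mol
O: 68.9 g ÷ 16.00 g/mol = 4.306 mol
Ratios (÷ 2.877): B 1.000, O 1.497
Scaling by 2: B 2.00, O 2.99 → B2O3

B2O3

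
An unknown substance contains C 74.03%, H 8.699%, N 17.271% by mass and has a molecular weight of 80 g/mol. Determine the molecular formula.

Assume 100 g: 74.03 g C, 8.699 g H, 17.271 g N.
Moles — C: 74.03 / 12.01 = 6.164 mol; H: 8.699 / 1.008 = 8.63 mol; N: 17.271 / 14.01 = 1.233 mol
Ratios (÷ 1.233): C 5.000, H 7.001, N 1.000
≈ 5:7:1 → C5H7N
Empirical-formula mass = 81.12 g/mol
n = 80 / 81.12 = 0.99 ≈ 1
Molecular formula = empirical formula = C5H7N

C5H7N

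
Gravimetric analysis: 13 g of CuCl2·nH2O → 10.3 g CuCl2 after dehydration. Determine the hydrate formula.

CuCl2·2H2O

Mass of water lost = 13 − 10.3 = 2.7 g → 2.7 / 18.02 = 0.1498 mol H2O
Molar mass of CuCl2 = 134.45 g/mol → mol CuCl2 = 10.3 / 134.45 = 0.07661
n = 0.1498 / 0.07661 = 1.96 ≈ 2 → CuCl2·2H2O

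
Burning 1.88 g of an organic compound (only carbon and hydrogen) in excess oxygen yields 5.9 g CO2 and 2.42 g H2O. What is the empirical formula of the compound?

CH2

mol C = 5.9 / 44.01 = 0.1341; mass C = 0.1341 × 12.01 = 1.610 g
mol H = 2 × (2.42 / 18.02) = 0.2686; mass H = 0.2686 × 1.008 = 0.2707 g
Divide by the smallest (0.1341 mol C): C 1.000, H 2.004
≈ 1:2 → CH2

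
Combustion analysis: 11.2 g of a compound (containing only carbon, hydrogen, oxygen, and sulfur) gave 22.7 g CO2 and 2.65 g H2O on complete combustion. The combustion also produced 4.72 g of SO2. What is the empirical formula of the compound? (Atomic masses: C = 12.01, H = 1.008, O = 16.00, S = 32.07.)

mol C = 22.7 / 44.01 = 0.5158; mass C = 0.5158 × 12.01 = 6.195 g
mol H = 2 × (2.65 / 18.02) = 0.2941; mass H = 0.2941 × 1.008 = 0.2965 g
mol S = 4.72 / 64.07 = 0.07367; mass S = 2.363 g
mass O = 11.2 − (8.854) = 2.346 g → mol O = 0.1466
Ratios (÷ 0.07367): C 7.001, H 3.992, O 1.991, S 1.000
≈ 7:4:2:1 → C7H4O2S

C7H4O2S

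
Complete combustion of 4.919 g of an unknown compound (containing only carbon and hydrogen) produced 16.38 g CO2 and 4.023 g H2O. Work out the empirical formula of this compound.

mol C = 16.38 / 44.01 = 0.3722; mass C = 0.3722 × 12.01 = 4.470 g
mol H = 2 × (4.023 / 18.02) = 0.4465; mass H = 0.4465 × 1.008 = 0.4501 g
Smallest is C at 0.3722 mol; normalising gives C 1.000, H 1.200
Multiply by 5: C 5.00, H 6.00 → C5H6

C5H6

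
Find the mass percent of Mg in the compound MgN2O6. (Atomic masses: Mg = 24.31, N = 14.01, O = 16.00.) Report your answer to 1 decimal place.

Molar mass = 1(24.31) + 2(14.01) + 6(16.00) = 148.330 g/mol
Mass of Mg per mole = 1 × 24.31 = 24.310 g
% Mg = 24.310 / 148.330 × 100 = 16.4%

16.4%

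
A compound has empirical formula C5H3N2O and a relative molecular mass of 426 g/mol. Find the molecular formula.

Empirical-formula mass = 107.09 g/mol
n = 426 / 107.09 = 3.98 ≈ 4
Molecular formula = (C5H3N2O)4 = C20H12N8O4

C20H12N8O4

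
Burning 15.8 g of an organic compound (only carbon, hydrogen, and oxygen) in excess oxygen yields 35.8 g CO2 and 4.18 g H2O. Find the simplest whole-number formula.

mol C = 35.8 / 44.01 = 0.8135; mass C = 0.8135 × 12.01 = 9.770 g
mol H = 2 × (4.18 / 18.02) = 0.4639; mass H = 0.4639 × 1.008 = 0.4676 g
mass O = 15.8 − (10.24) = 5.563 g → mol O = 0.3477
Ratios (÷ 0.3477): C 2.340, H 1.334, O 1.000
Multiply by 3: C 7.02, H 4.00, O 3.00 → C7H4O3

C7H4O3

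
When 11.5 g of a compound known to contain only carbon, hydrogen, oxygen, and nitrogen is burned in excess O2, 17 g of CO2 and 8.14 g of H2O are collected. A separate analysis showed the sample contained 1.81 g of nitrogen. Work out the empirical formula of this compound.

mol C = 17 / 44.01 = 0.3863; mass C = 0.3863 × 12.01 = 4.639 g
mol H = 2 × (8.14 / 18.02) = 0.9034; mass H = 0.9034 × 1.008 = 0.9107 g
mol N = 1.81 / 14.01 = 0.1292
mass O = 11.5 − (7.360) = 4.140 g → mol O = 0.2588
Ratios (÷ 0.1292): C 2.990, H 6.993, N 1.000, O 2.003
→ C3H7NO2

C3H7NO2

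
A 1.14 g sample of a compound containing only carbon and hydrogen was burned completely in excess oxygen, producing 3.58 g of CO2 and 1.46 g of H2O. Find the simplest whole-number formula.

mol C = 3.58 / 44.01 = 0.08135; mass C = 0.08135 × 12.01 = 0.9770 g
mol H = 2 × (1.46 / 18.02) = 0.1620; mass H = 0.1620 × 1.008 = 0.1633 g
Smallest is C at 0.08135 mol; normalising gives C 1.000, H 1.992
Ratio ≈ 1:2, so the empirical formula is CH2

CH2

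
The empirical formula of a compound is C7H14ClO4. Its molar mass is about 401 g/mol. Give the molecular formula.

Empirical-formula mass = 197.63 g/mol
n = 401 / 197.63 = 2.03 ≈ 2
Molecular formula = (C7H14ClO4)2 = C14H28Cl2O8

C14H28Cl2O8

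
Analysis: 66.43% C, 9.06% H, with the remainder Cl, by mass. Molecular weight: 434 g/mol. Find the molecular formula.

Assume 100 g: 66.43 g C, 9.06 g H, 24.51 g Cl.
n(C) = 66.43/12.01 = 5.531, n(H) = 9.06/1.008 = 8.988, n(Cl) = 24.51/35.45 = 0.6914
Ratios (÷ 0.6914): C 8.000, H 13.000, Cl 1.000
Ratio ≈ 8:13:1, so the empirical formula is C8H13Cl
Empirical-formula mass = 144.63 g/mol
n = 434 / 144.63 = 3.00 ≈ 3
Molecular formula = (C8H13Cl)×3 = C24H39Cl3

C24H39Cl3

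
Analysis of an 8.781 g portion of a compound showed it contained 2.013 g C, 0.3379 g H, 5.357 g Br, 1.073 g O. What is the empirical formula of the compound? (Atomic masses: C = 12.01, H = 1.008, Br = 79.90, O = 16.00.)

C5H10Br2O2

n(C) = 2.013/12.01 = 0.1676, n(H) = 0.3379/1.008 = 0.3352, n(Br) = 5.357/79.90 = 0.06705, n(O) = 1.073/16.00 = 0.06706
Divide by the smallest (0.06705 mol Br): C 2.500, H 5.000, Br 1.000, O 1.000
Multiply by 2: C 5.00, H 10.00, Br 2.00, O 2.00 → C5H10Br2O2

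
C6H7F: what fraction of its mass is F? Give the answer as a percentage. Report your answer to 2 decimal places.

Molar mass = 6(12.01) + 7(1.008) + 1(19.00) = 98.116 g/mol
Mass of F per mole = 1 × 19.00 = 19.000 g
% F = 19.000 / 98.116 × 100 = 19.36%

19.36%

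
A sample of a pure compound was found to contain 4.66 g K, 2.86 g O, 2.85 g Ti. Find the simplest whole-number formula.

K2O3Ti

n(K) = 4.66/39.10 = 0.1192, n(O) = 2.86/16.00 = 0.1787, n(Ti) = 2.85/47.87 = 0.05954
Ratios (÷ 0.05954): K 2.002, O 3.002, Ti 1.000
Ratio ≈ 2:3:1, so the empirical formula is K2O3Ti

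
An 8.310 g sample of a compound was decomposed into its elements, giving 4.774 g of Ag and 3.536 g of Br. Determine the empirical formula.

n(Ag) = 4.774/107.87 = 0.04426, n(Br) = 3.536/79.90 = 0.04426
Divide by the smallest (0.04426 mol Br): Ag 1.000, Br 1.000
→ AgBr

AgBr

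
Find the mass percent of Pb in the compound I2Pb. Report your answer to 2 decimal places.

44.95%

Molar mass = 2(126.90) + 1(207.2) = 461.000 g/mol
Mass of Pb per mole = 1 × 207.2 = 207.200 g
% Pb = 207.200 / 461.000 × 100 = 44.95%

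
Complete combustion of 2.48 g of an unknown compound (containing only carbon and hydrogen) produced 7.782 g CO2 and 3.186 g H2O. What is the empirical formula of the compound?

CH2

mol C = 7.782 / 44.01 = 0.1768; mass C = 0.1768 × 12.01 = 2.124 g
mol H = 2 × (3.186 / 18.02) = 0.3536; mass H = 0.3536 × 1.008 = 0.3564 g
Smallest is C at 0.1768 mol; normalising gives C 1.000, H 2.000
Ratio ≈ 1:2, so the empirical formula is CH2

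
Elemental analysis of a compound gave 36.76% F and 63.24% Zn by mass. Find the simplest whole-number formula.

F2Zn

Assume 100 g: 36.76 g F, 63.24 g Zn.
F: 36.76 g ÷ 19.00 g/mol = 1.935 mol
Zn: 63.24 g ÷ 65.38 g/mol = 0.9673 mol
Ratios (÷ 0.9673): F 2.000, Zn 1.000
≈ 2:1 → F2Zn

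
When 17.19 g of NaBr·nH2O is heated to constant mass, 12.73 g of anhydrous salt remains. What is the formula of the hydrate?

NaBr·2H2O

Mass of water lost = 17.19 − 12.73 = 4.46 g → 4.46 / 18.02 = 0.2475 mol H2O
Molar mass of NaBr = 102.89 g/mol → mol NaBr = 12.73 / 102.89 = 0.1237
n = 0.2475 / 0.1237 = 2.00 ≈ 2 → NaBr·2H2O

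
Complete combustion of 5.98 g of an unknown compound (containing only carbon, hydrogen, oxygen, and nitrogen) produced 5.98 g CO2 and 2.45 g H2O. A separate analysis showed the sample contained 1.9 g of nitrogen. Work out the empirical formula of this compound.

mol C = 5.98 / 44.01 = 0.1359; mass C = 0.1359 × 12.01 = 1.632 g
mol H = 2 × (2.45 / 18.02) = 0.2719; mass H = 0.2719 × 1.008 = 0.2741 g
mol N = 1.9 / 14.01 = 0.1356
mass O = 5.98 − (3.806) = 2.174 g → mol O = 0.1359
Ratios (÷ 0.1356): C 1.002, H 2.005, N 1.000, O 1.002
→ CH2NO

CH2NO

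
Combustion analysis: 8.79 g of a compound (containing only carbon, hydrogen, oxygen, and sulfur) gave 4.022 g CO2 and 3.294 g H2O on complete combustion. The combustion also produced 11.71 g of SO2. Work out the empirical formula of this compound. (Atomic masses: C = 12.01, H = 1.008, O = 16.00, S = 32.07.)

mol C = 4.022 / 44.01 = 0.09139; mass C = 0.09139 × 12.01 = 1.098 g
mol H = 2 × (3.294 / 18.02) = 0.3656; mass H = 0.3656 × 1.008 = 0.3685 g
mol S = 11.71 / 64.07 = 0.1828; mass S = 5.861 g
mass O = 8.79 − (7.327) = 1.463 g → mol O = 0.09141
Ratios (÷ 0.09139): C 1.000, H 4.000, O 1.000, S 2.000
→ CH4OS2

CH4OS2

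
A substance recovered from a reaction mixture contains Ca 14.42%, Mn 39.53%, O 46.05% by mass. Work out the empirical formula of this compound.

CaMn2O8

Assume 100 g: 14.42 g Ca, 39.53 g Mn, 46.05 g O.
n(Ca) = 14.42/40.08 = 0.3598, n(Mn) = 39.53/54.94 = 0.7195, n(O) = 46.05/16.00 = 2.878
Ratios (÷ 0.3598): Ca 1.000, Mn 2.000, O 8.000
→ CaMn2O8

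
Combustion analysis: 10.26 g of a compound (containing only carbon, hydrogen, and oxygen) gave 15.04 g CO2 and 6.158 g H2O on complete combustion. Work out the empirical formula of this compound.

mol C = 15.04 / 44.01 = 0.3417; mass C = 0.3417 × 12.01 = 4.104 g
mol H = 2 × (6.158 / 18.02) = 0.6835; mass H = 0.6835 × 1.008 = 0.6889 g
mass O = 10.26 − (4.793) = 5.467 g → mol O = 0.3417
Divide by the smallest (0.3417 mol O): C 1.000, H 2.000, O 1.000
→ CH2O

CH2O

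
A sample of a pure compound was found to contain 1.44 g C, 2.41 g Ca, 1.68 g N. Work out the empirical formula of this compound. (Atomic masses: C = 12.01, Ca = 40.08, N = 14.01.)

C2CaN2

Moles — C: 1.44 / 12.01 = 0.1199 mol; Ca: 2.41 / 40.08 = 0.06013 mol; N: 1.68 / 14.01 = 0.1199 mol
Divide by the smallest (0.06013 mol Ca): C 1.994, Ca 1.000, N 1.994
Ratio ≈ 2:1:2, so the empirical formula is C2CaN2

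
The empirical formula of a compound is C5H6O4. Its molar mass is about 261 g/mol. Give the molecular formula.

C10H12O8

Empirical-formula mass = 130.10 g/mol
n = 261 / 130.10 = 2.01 ≈ 2
Molecular formula = (C5H6O4)2 = C10H12O8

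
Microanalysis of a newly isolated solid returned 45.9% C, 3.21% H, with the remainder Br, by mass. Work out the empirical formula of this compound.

C6H5Br

Assume 100 g: 45.9 g C, 3.21 g H, 50.89 g Br.
Moles — C: 45.9 / 12.01 = 3.822 mol; H: 3.21 / 1.008 = 3.185 mol; Br: 50.89 / 79.90 = 0.6369 mol
Divide by the smallest (0.6369 mol Br): C 6.000, H 5.000, Br 1.000
Ratio ≈ 6:5:1, so the empirical formula is C6H5Br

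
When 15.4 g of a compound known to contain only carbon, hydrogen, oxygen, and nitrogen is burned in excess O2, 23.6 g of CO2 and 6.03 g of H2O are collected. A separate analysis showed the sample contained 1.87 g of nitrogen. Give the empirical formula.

mol C = 23.6 / 44.01 = 0.5362; mass C = 0.5362 × 12.01 = 6.440 g
mol H = 2 × (6.03 / 18.02) = 0.6693; mass H = 0.6693 × 1.008 = 0.6746 g
mol N = 1.87 / 14.01 = 0.1335
mass O = 15.4 − (8.985) = 6.415 g → mol O = 0.4009
Divide by the smallest (0.1335 mol N): C 4.018, H 5.014, N 1.000, O 3.004
Ratio ≈ 4:5:1:3, so the empirical formula is C4H5NO3

C4H5NO3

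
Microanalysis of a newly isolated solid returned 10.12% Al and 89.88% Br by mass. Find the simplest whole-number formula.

Assume 100 g: 10.12 g Al, 89.88 g Br.
n(Al) = 10.12/26.98 = 0.3751, n(Br) = 89.88/79.90 = 1.125
Ratios (÷ 0.3751): Al 1.000, Br 2.999
≈ 1:3 → AlBr3

AlBr3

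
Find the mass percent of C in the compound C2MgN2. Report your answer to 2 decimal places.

31.46%

Molar mass = 2(12.01) + 1(24.31) + 2(14.01) = 76.350 g/mol
Mass of C per mole = 2 × 12.01 = 24.020 g
% C = 24.020 / 76.350 × 100 = 31.46%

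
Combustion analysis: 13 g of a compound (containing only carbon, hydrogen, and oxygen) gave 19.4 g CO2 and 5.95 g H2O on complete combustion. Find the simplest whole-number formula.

C2H3O2

mol C = 19.4 / 44.01 = 0.4408; mass C = 0.4408 × 12.01 = 5.294 g
mol H = 2 × (5.95 / 18.02) = 0.6604; mass H = 0.6604 × 1.008 = 0.6657 g
mass O = 13 − (5.960) = 7.040 g → mol O = 0.4400
Divide by the smallest (0.44 mol O): C 1.002, H 1.501, O 1.000
×2: C 2.00, H 3.00, O 2.00 → C2H3O2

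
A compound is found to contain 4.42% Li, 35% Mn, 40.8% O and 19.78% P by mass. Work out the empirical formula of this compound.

LiMnO4P

Assume 100 g: 4.42 g Li, 35 g Mn, 40.8 g O, 19.78 g P.
Moles — Li: 4.42 / 6.94 = 0.6369 mol; Mn: 35 / 54.94 = 0.6371 mol; O: 40.8 / 16.00 = 2.55 mol; P: 19.78 / 30.97 = 0.6387 mol
Smallest is Li at 0.6369 mol; normalising gives Li 1.000, Mn 1.000, O 4.004, P 1.003
Ratio ≈ 1:1:4:1, so the empirical formula is LiMnO4P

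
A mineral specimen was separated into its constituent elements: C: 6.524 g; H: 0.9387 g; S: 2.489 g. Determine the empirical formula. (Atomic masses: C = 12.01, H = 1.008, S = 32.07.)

C: 6.524 g ÷ 12.01 g/mol = 0.5432 mol
H: 0.9387 g ÷ 1.008 g/mol = 0.9313 mol
S: 2.489 g ÷ 32.07 g/mol = 0.07761 mol
Smallest is S at 0.07761 mol; normalising gives C 6.999, H 11.999, S 1.000
→ C7H12S

C7H12S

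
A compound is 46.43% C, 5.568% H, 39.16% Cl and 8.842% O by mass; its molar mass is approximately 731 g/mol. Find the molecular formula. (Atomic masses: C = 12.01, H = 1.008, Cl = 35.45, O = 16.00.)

Assume 100 g: 46.43 g C, 5.568 g H, 39.16 g Cl, 8.842 g O.
n(C) = 46.43/12.01 = 3.866, n(H) = 5.568/1.008 = 5.524, n(Cl) = 39.16/35.45 = 1.105, n(O) = 8.842/16.00 = 0.5526
Divide by the smallest (0.5526 mol O): C 6.996, H 9.996, Cl 1.999, O 1.000
→ C7H10Cl2O
Empirical-formula mass = 181.05 g/mol
n = 731 / 181.05 = 4.04 ≈ 4
Molecular formula = (C7H10Cl2O)×4 = C28H40Cl8O4

C28H40Cl8O4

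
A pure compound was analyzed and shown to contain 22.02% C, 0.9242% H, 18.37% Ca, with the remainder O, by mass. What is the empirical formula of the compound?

C4H2CaO8

Assume 100 g: 22.02 g C, 0.9242 g H, 18.37 g Ca, 58.686 g O.
C: 22.02 g ÷ 12.01 g/mol = 1.833 mol
H: 0.9242 g ÷ 1.008 g/mol = 0.9169 mol
Ca: 18.37 g ÷ 40.08 g/mol = 0.4583 mol
O: 58.686 g ÷ 16.00 g/mol = 3.668 mol
Ratios (÷ 0.4583): C 4.000, H 2.000, Ca 1.000, O 8.003
≈ 4:2:1:8 → C4H2CaO8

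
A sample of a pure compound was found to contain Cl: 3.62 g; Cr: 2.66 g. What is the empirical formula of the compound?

Cl2Cr

Moles — Cl: 3.62 / 35.45 = 0.1021 mol; Cr: 2.66 / 52.00 = 0.05115 mol
Divide by the smallest (0.05115 mol Cr): Cl 1.996, Cr 1.000
→ Cl2Cr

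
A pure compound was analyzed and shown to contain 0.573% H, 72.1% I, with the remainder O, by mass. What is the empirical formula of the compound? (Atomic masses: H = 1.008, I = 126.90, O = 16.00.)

HIO3

Assume 100 g: 0.573 g H, 72.1 g I, 27.33 g O.
Moles — H: 0.573 / 1.008 = 0.5685 mol; I: 72.1 / 126.90 = 0.5682 mol; O: 27.33 / 16.00 = 1.708 mol
Smallest is I at 0.5682 mol; normalising gives H 1.001, I 1.000, O 3.006
Ratio ≈ 1:1:3, so the empirical formula is HIO3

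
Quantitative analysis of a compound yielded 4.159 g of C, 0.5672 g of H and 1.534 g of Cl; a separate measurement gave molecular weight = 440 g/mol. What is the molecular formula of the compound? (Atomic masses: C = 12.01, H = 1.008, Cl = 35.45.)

Moles — C: 4.159 / 12.01 = 0.3463 mol; H: 0.5672 / 1.008 = 0.5627 mol; Cl: 1.534 / 35.45 = 0.04327 mol
Ratios (÷ 0.04327): C 8.003, H 13.004, Cl 1.000
≈ 8:13:1 → C8H13Cl
Empirical-formula mass = 144.63 g/mol
n = 440 / 144.63 = 3.04 ≈ 3
Molecular formula = (C8H13Cl)×3 = C24H39Cl3

C24H39Cl3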